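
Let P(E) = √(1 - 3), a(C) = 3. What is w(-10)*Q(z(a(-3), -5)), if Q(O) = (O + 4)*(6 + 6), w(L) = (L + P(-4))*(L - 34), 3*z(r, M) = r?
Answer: 26400 - 2640*I*√2 ≈ 26400.0 - 3733.5*I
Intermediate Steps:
P(E) = I*√2 (P(E) = √(-2) = I*√2)
z(r, M) = r/3
w(L) = (-34 + L)*(L + I*√2) (w(L) = (L + I*√2)*(L - 34) = (L + I*√2)*(-34 + L) = (-34 + L)*(L + I*√2))
Q(O) = 48 + 12*O (Q(O) = (4 + O)*12 = 48 + 12*O)
w(-10)*Q(z(a(-3), -5)) = ((-10)² - 34*(-10) - 34*I*√2 + I*(-10)*√2)*(48 + 12*((⅓)*3)) = (100 + 340 - 34*I*√2 - 10*I*√2)*(48 + 12*1) = (440 - 44*I*√2)*(48 + 12) = (440 - 44*I*√2)*60 = 26400 - 2640*I*√2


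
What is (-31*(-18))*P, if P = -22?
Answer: -12276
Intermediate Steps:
(-31*(-18))*P = -31*(-18)*(-22) = 558*(-22) = -12276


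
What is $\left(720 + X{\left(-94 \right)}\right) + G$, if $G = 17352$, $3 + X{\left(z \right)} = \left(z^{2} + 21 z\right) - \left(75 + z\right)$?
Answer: $24950$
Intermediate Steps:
$X{\left(z \right)} = -78 + z^{2} + 20 z$ ($X{\left(z \right)} = -3 - \left(75 - z^{2} - 20 z\right) = -3 + \left(-75 + z^{2} + 20 z\right) = -78 + z^{2} + 20 z$)
$\left(720 + X{\left(-94 \right)}\right) + G = \left(720 + \left(-78 + \left(-94\right)^{2} + 20 \left(-94\right)\right)\right) + 17352 = \left(720 - -6878\right) + 17352 = \left(720 + 6878\right) + 17352 = 7598 + 17352 = 24950$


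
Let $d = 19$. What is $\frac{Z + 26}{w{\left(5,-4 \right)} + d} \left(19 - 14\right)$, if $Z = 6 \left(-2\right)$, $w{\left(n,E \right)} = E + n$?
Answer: $\frac{7}{2} \approx 3.5$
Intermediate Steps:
$Z = -12$
$\frac{Z + 26}{w{\left(5,-4 \right)} + d} \left(19 - 14\right) = \frac{-12 + 26}{\left(-4 + 5\right) + 19} \left(19 - 14\right) = \frac{14}{1 + 19} \cdot 5 = \frac{14}{20} \cdot 5 = 14 \cdot \frac{1}{20} \cdot 5 = \frac{7}{10} \cdot 5 = \frac{7}{2}$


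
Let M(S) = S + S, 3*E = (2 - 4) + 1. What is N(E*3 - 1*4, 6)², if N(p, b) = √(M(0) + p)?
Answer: -5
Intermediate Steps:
E = -⅓ (E = ((2 - 4) + 1)/3 = (-2 + 1)/3 = (⅓)*(-1) = -⅓ ≈ -0.33333)
M(S) = 2*S
N(p, b) = √p (N(p, b) = √(2*0 + p) = √(0 + p) = √p)
N(E*3 - 1*4, 6)² = (√(-⅓*3 - 1*4))² = (√(-1 - 4))² = (√(-5))² = (I*√5)² = -5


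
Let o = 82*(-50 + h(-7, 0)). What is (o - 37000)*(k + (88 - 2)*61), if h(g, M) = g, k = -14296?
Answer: 377149700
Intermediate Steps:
o = -4674 (o = 82*(-50 - 7) = 82*(-57) = -4674)
(o - 37000)*(k + (88 - 2)*61) = (-4674 - 37000)*(-14296 + (88 - 2)*61) = -41674*(-14296 + 86*61) = -41674*(-14296 + 5246) = -41674*(-9050) = 377149700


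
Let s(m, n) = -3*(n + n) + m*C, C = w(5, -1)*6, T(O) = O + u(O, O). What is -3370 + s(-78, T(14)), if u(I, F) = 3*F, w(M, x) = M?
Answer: -6046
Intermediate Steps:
T(O) = 4*O (T(O) = O + 3*O = 4*O)
C = 30 (C = 5*6 = 30)
s(m, n) = -6*n + 30*m (s(m, n) = -3*(n + n) + m*30 = -6*n + 30*m)
-3370 + s(-78, T(14)) = -3370 + (-24*14 + 30*(-78)) = -3370 + (-6*56 - 2340) = -3370 + (-336 - 2340) = -3370 - 2676 = -6046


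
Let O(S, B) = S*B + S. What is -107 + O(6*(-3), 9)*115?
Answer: -20807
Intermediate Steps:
O(S, B) = S + B*S (O(S, B) = B*S + S = S + B*S)
-107 + O(6*(-3), 9)*115 = -107 + ((6*(-3))*(1 + 9))*115 = -107 - 18*10*115 = -107 - 180*115 = -107 - 20700 = -20807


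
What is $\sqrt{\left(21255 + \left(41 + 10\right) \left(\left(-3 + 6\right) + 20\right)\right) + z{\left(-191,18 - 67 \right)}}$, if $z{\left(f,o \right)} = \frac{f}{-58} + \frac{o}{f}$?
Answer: $\frac{\sqrt{2752846520146}}{11078} \approx 149.77$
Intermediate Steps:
$z{\left(f,o \right)} = - \frac{f}{58} + \frac{o}{f}$ ($z{\left(f,o \right)} = f \left(- \frac{1}{58}\right) + \frac{o}{f} = - \frac{f}{58} + \frac{o}{f}$)
$\sqrt{\left(21255 + \left(41 + 10\right) \left(\left(-3 + 6\right) + 20\right)\right) + z{\left(-191,18 - 67 \right)}} = \sqrt{\left(21255 + \left(41 + 10\right) \left(\left(-3 + 6\right) + 20\right)\right) + \left(\left(- \frac{1}{58}\right) \left(-191\right) + \frac{18 - 67}{-191}\right)} = \sqrt{\left(21255 + 51 \left(3 + 20\right)\right) + \left(\frac{191}{58} - - \frac{49}{191}\right)} = \sqrt{\left(21255 + 51 \cdot 23\right) + \left(\frac{191}{58} + \frac{49}{191}\right)} = \sqrt{\left(21255 + 1173\right) + \frac{39323}{11078}} = \sqrt{22428 + \frac{39323}{11078}} = \sqrt{\frac{248496707}{11078}} = \frac{\sqrt{2752846520146}}{11078}$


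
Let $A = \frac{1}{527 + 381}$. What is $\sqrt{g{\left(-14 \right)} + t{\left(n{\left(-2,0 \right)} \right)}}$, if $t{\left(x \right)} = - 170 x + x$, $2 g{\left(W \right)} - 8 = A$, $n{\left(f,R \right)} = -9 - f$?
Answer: $\frac{\sqrt{978639222}}{908} \approx 34.453$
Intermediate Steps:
$A = \frac{1}{908} \approx 0.0011013$
$g{\left(W \right)} = \frac{7265}{1816}$ ($g{\left(W \right)} = 4 + \frac{1}{2} \cdot \frac{1}{908} = 4 + \frac{1}{1816} = \frac{7265}{1816}$)
$t{\left(x \right)} = - 169 x$
$\sqrt{g{\left(-14 \right)} + t{\left(n{\left(-2,0 \right)} \right)}} = \sqrt{\frac{7265}{1816} - 169 \left(-9 - -2\right)} = \sqrt{\frac{7265}{1816} - 169 \left(-9 + 2\right)} = \sqrt{\frac{7265}{1816} - -1183} = \sqrt{\frac{7265}{1816} + 1183} = \sqrt{\frac{2155593}{1816}} = \frac{\sqrt{978639222}}{908}$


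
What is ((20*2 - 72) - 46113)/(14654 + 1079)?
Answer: -46145/15733 ≈ -2.9330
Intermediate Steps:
((20*2 - 72) - 46113)/(14654 + 1079) = ((40 - 72) - 46113)/15733 = (-32 - 46113)*(1/15733) = -46145*1/15733 = -46145/15733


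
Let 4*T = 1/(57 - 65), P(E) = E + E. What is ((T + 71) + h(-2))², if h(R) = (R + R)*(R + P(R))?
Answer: 9235521/1024 ≈ 9019.1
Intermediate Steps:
P(E) = 2*E
T = -1/32 (T = 1/(4*(57 - 65)) = (¼)/(-8) = (¼)*(-⅛) = -1/32 ≈ -0.031250)
h(R) = 6*R² (h(R) = (R + R)*(R + 2*R) = (2*R)*(3*R) = 6*R²)
((T + 71) + h(-2))² = ((-1/32 + 71) + 6*(-2)²)² = (2271/32 + 6*4)² = (2271/32 + 24)² = (3039/32)² = 9235521/1024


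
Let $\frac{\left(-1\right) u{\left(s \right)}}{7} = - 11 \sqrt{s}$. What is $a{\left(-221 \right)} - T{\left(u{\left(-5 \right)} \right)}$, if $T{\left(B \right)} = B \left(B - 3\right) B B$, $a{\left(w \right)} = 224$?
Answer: $-878825801 - 6847995 i \sqrt{5} \approx -8.7883 \cdot 10^{8} - 1.5313 \cdot 10^{7} i$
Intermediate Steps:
$u{\left(s \right)} = 77 \sqrt{s}$ ($u{\left(s \right)} = - 7 \left(- 11 \sqrt{s}\right) = 77 \sqrt{s}$)
$T{\left(B \right)} = B^{3} \left(-3 + B\right)$ ($T{\left(B \right)} = B \left(-3 + B\right) B B = B^{2} \left(-3 + B\right) B = B^{3} \left(-3 + B\right)$)
$a{\left(-221 \right)} - T{\left(u{\left(-5 \right)} \right)} = 224 - \left(77 \sqrt{-5}\right)^{3} \left(-3 + 77 \sqrt{-5}\right) = 224 - \left(77 i \sqrt{5}\right)^{3} \left(-3 + 77 i \sqrt{5}\right) = 224 - - 2282665 i \sqrt{5} \left(-3 + 77 i \sqrt{5}\right) = 224 + 2282665 i \sqrt{5} \left(-3 + 77 i \sqrt{5}\right)$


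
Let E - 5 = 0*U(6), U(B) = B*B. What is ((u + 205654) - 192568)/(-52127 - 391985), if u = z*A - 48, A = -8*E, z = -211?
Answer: -10739/222056 ≈ -0.048362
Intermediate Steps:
U(B) = B²
E = 5 (E = 5 + 0*6² = 5 + 0*36 = 5 + 0 = 5)
A = -40 (A = -8*5 = -40)
u = 8392 (u = -211*(-40) - 48 = 8440 - 48 = 8392)
((u + 205654) - 192568)/(-52127 - 391985) = ((8392 + 205654) - 192568)/(-52127 - 391985) = (214046 - 192568)/(-444112) = 21478*(-1/444112) = -10739/222056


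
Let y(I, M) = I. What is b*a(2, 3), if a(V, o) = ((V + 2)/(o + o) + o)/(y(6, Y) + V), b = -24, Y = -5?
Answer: -11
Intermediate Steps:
a(V, o) = (o + (2 + V)/(2*o))/(6 + V) (a(V, o) = ((V + 2)/(o + o) + o)/(6 + V) = ((2 + V)/((2*o)) + o)/(6 + V) = ((2 + V)*(1/(2*o)) + o)/(6 + V) = ((2 + V)/(2*o) + o)/(6 + V) = (o + (2 + V)/(2*o))/(6 + V))
b*a(2, 3) = -24*(1 + 3**2 + (1/2)*2)/(3*(6 + 2)) = -8*(1 + 9 + 1)/8 = -8*11/8 = -24*11/24 = -11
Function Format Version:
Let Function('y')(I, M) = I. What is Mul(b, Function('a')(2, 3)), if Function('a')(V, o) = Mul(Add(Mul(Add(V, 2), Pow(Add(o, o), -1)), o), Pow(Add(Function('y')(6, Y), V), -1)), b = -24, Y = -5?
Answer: -11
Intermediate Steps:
Function('a')(V, o) = Mul(Pow(Add(6, V), -1), Add(o, Mul(Rational(1, 2), Pow(o, -1), Add(2, V)))) (Function('a')(V, o) = Mul(Add(Mul(Add(V, 2), Pow(Add(o, o), -1)), o), Pow(Add(6, V), -1)) = Mul(Add(Mul(Add(2, V), Pow(Mul(2, o), -1)), o), Pow(Add(6, V), -1)) = Mul(Add(Mul(Add(2, V), Mul(Rational(1, 2), Pow(o, -1))), o), Pow(Add(6, V), -1)) = Mul(Add(Mul(Rational(1, 2), Pow(o, -1), Add(2, V)), o), Pow(Add(6, V), -1)) = Mul(Add(o, Mul(Rational(1, 2), Pow(o, -1), Add(2, V))), Pow(Add(6, V), -1)) = Mul(Pow(Add(6, V), -1), Add(o, Mul(Rational(1, 2), Pow(o, -1), Add(2, V)))))
Mul(b, Function('a')(2, 3)) = Mul(-24, Mul(Pow(3, -1), Pow(Add(6, 2), -1), Add(1, Pow(3, 2), Mul(Rational(1, 2), 2)))) = Mul(-24, Mul(Rational(1, 3), Pow(8, -1), Add(1, 9, 1))) = Mul(-24, Mul(Rational(1, 3), Rational(1, 8), 11)) = Mul(-24, Rational(11, 24)) = -11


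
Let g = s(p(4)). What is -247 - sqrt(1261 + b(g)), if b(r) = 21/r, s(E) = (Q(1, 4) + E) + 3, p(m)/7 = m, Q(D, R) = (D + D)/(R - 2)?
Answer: -247 - sqrt(80746)/8 ≈ -282.52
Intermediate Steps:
Q(D, R) = 2*D/(-2 + R) (Q(D, R) = (2*D)/(-2 + R) = 2*D/(-2 + R))
p(m) = 7*m
s(E) = 4 + E (s(E) = (2*1/(-2 + 4) + E) + 3 = (2*1/2 + E) + 3 = (2*1*(1/2) + E) + 3 = (1 + E) + 3 = 4 + E)
g = 32 (g = 4 + 7*4 = 4 + 28 = 32)
-247 - sqrt(1261 + b(g)) = -247 - sqrt(1261 + 21/32) = -247 - sqrt(40373/32) = -247 - sqrt(80746)/8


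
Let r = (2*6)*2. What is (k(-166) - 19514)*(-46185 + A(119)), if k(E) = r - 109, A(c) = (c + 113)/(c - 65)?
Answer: 8145860507/9 ≈ 9.0510e+8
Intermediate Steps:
A(c) = (113 + c)/(-65 + c)
r = 24 (r = 12*2 = 24)
k(E) = -85 (k(E) = 24 - 109 = -85)
(k(-166) - 19514)*(-46185 + A(119)) = (-85 - 19514)*(-46185 + (113 + 119)/(-65 + 119)) = -19599*(-46185 + 232/54) = -19599*(-46185 + (1/54)*232) = -19599*(-46185 + 116/27) = -19599*(-1246879/27) = 8145860507/9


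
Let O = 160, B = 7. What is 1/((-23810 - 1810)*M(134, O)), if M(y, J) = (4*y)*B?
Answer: -1/96126240 ≈ -1.0403e-8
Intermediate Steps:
M(y, J) = 28*y (M(y, J) = (4*y)*7 = 28*y)
1/((-23810 - 1810)*M(134, O)) = 1/((-23810 - 1810)*((28*134))) = 1/(-25620*3752) = -1/25620*1/3752 = -1/96126240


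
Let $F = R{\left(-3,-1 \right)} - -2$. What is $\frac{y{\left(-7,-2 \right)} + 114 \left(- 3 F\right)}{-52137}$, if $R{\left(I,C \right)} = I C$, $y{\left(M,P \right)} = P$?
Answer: $\frac{1712}{52137} \approx 0.032837$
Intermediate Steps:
$R{\left(I,C \right)} = C I$
$F = 5$ ($F = \left(-1\right) \left(-3\right) - -2 = 3 + 2 = 5$)
$\frac{y{\left(-7,-2 \right)} + 114 \left(- 3 F\right)}{-52137} = \frac{-2 + 114 \left(\left(-3\right) 5\right)}{-52137} = \left(-2 + 114 \left(-15\right)\right) \left(- \frac{1}{52137}\right) = \left(-2 - 1710\right) \left(- \frac{1}{52137}\right) = \left(-1712\right) \left(- \frac{1}{52137}\right) = \frac{1712}{52137}$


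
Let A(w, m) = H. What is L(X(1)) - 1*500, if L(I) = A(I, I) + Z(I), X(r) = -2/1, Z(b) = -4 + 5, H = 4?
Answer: -495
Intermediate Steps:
A(w, m) = 4
Z(b) = 1
X(r) = -2 (X(r) = -2*1 = -2)
L(I) = 5 (L(I) = 4 + 1 = 5)
L(X(1)) - 1*500 = 5 - 1*500 = 5 - 500 = -495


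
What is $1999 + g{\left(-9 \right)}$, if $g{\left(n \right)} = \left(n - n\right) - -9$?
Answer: $2008$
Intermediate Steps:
$g{\left(n \right)} = 9$ ($g{\left(n \right)} = 0 + 9 = 9$)
$1999 + g{\left(-9 \right)} = 1999 + 9 = 2008$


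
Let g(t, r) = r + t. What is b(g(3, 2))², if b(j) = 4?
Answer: 16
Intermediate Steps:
b(g(3, 2))² = 4² = 16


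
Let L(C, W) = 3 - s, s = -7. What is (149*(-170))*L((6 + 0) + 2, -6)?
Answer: -253300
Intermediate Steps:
L(C, W) = 10 (L(C, W) = 3 - 1*(-7) = 3 + 7 = 10)
(149*(-170))*L((6 + 0) + 2, -6) = (149*(-170))*10 = -25330*10 = -253300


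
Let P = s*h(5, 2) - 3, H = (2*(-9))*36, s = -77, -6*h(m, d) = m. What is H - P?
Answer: -4255/6 ≈ -709.17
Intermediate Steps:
h(m, d) = -m/6
H = -648 (H = -18*36 = -648)
P = 367/6 (P = -(-77)*5/6 - 3 = -77*(-⅚) - 3 = 385/6 - 3 = 367/6 ≈ 61.167)
H - P = -648 - 1*367/6 = -648 - 367/6 = -4255/6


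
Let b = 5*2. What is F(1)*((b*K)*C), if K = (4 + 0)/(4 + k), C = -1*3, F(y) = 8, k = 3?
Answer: -960/7 ≈ -137.14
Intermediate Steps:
C = -3
K = 4/7 (K = (4 + 0)/(4 + 3) = 4/7 ≈ 0.57143)
b = 10
F(1)*((b*K)*C) = 8*((10*(4/7))*(-3)) = 8*((40/7)*(-3)) = 8*(-120/7) = -960/7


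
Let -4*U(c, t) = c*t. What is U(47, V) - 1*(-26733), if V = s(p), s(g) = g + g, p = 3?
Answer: 53325/2 ≈ 26663.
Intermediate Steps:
s(g) = 2*g
V = 6 (V = 2*3 = 6)
U(c, t) = -c*t/4
U(47, V) - 1*(-26733) = -1/4*47*6 - 1*(-26733) = -141/2 + 26733 = 53325/2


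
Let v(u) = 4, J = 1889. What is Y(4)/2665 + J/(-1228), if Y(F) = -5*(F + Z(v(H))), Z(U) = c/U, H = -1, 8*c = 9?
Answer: -8096755/5236192 ≈ -1.5463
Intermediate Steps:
c = 9/8 (c = (⅛)*9 = 9/8 ≈ 1.1250)
Z(U) = 9/(8*U)
Y(F) = -45/32 - 5*F (Y(F) = -5*(F + (9/8)/4) = -5*(F + (9/8)*(¼)) = -5*(F + 9/32) = -5*(9/32 + F) = -45/32 - 5*F)
Y(4)/2665 + J/(-1228) = (-45/32 - 5*4)/2665 + 1889/(-1228) = (-45/32 - 20)*(1/2665) + 1889*(-1/1228) = -685/32*1/2665 - 1889/1228 = -137/17056 - 1889/1228 = -8096755/5236192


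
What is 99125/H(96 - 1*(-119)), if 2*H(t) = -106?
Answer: -99125/53 ≈ -1870.3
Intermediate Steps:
H(t) = -53 (H(t) = (1/2)*(-106) = -53)
99125/H(96 - 1*(-119)) = 99125/(-53) = 99125*(-1/53) = -99125/53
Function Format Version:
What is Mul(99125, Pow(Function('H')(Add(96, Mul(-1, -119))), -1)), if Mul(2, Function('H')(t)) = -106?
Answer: Rational(-99125, 53) ≈ -1870.3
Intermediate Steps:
Function('H')(t) = -53 (Function('H')(t) = Mul(Rational(1, 2), -106) = -53)
Mul(99125, Pow(Function('H')(Add(96, Mul(-1, -119))), -1)) = Mul(99125, Pow(-53, -1)) = Mul(99125, Rational(-1, 53)) = Rational(-99125, 53)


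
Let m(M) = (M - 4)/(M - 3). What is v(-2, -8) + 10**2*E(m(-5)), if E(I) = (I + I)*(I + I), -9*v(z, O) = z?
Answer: 18233/36 ≈ 506.47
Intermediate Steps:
v(z, O) = -z/9
m(M) = (-4 + M)/(-3 + M)
E(I) = 4*I**2 (E(I) = (2*I)*(2*I) = 4*I**2)
v(-2, -8) + 10**2*E(m(-5)) = -1/9*(-2) + 10**2*(4*((-4 - 5)/(-3 - 5))**2) = 2/9 + 100*(4*(-9/(-8))**2) = 2/9 + 100*(4*(-1/8*(-9))**2) = 2/9 + 100*(4*(9/8)**2) = 2/9 + 100*(4*(81/64)) = 2/9 + 100*(81/16) = 2/9 + 2025/4 = 18233/36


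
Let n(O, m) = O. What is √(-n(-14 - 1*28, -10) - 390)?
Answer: 2*I*√87 ≈ 18.655*I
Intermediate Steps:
√(-n(-14 - 1*28, -10) - 390) = √(-(-14 - 1*28) - 390) = √(-(-14 - 28) - 390) = √(-1*(-42) - 390) = √(42 - 390) = √(-348) = 2*I*√87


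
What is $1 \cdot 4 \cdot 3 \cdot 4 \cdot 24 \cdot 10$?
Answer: $11520$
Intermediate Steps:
$1 \cdot 4 \cdot 3 \cdot 4 \cdot 24 \cdot 10 = 4 \cdot 3 \cdot 4 \cdot 24 \cdot 10 = 12 \cdot 4 \cdot 24 \cdot 10 = 48 \cdot 24 \cdot 10 = 1152 \cdot 10 = 11520$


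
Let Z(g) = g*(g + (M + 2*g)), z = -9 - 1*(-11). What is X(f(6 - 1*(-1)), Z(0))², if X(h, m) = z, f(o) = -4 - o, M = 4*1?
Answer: 4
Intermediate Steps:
z = 2 (z = -9 + 11 = 2)
M = 4
Z(g) = g*(4 + 3*g) (Z(g) = g*(g + (4 + 2*g)) = g*(4 + 3*g))
X(h, m) = 2
X(f(6 - 1*(-1)), Z(0))² = 2² = 4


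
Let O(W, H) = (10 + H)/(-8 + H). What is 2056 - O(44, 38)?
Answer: 10272/5 ≈ 2054.4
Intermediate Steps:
O(W, H) = (10 + H)/(-8 + H)
2056 - O(44, 38) = 2056 - (10 + 38)/(-8 + 38) = 2056 - 48/30 = 2056 - 1*8/5 = 2056 - 8/5 = 10272/5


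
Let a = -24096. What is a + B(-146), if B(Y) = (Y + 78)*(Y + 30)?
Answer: -16208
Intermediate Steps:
B(Y) = (30 + Y)*(78 + Y) (B(Y) = (78 + Y)*(30 + Y) = (30 + Y)*(78 + Y))
a + B(-146) = -24096 + (2340 + (-146)**2 + 108*(-146)) = -24096 + (2340 + 21316 - 15768) = -24096 + 7888 = -16208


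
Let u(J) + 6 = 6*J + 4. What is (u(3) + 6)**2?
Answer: 484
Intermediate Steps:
u(J) = -2 + 6*J (u(J) = -6 + (6*J + 4) = -6 + (4 + 6*J) = -2 + 6*J)
(u(3) + 6)**2 = ((-2 + 6*3) + 6)**2 = ((-2 + 18) + 6)**2 = (16 + 6)**2 = 22**2 = 484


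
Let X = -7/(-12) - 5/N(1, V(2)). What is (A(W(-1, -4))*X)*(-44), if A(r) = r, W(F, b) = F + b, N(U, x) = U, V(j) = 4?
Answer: -2915/3 ≈ -971.67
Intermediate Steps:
X = -53/12 (X = -7/(-12) - 5/1 = -7*(-1/12) - 5*1 = 7/12 - 5 = -53/12 ≈ -4.4167)
(A(W(-1, -4))*X)*(-44) = ((-1 - 4)*(-53/12))*(-44) = -5*(-53/12)*(-44) = (265/12)*(-44) = -2915/3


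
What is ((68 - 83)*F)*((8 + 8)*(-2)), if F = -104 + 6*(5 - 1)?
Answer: -38400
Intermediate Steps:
F = -80 (F = -104 + 6*4 = -104 + 24 = -80)
((68 - 83)*F)*((8 + 8)*(-2)) = ((68 - 83)*(-80))*((8 + 8)*(-2)) = (-15*(-80))*(16*(-2)) = 1200*(-32) = -38400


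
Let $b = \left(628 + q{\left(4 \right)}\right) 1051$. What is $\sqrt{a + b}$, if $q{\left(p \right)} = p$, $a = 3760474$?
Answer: $9 \sqrt{54626} \approx 2103.5$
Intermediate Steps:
$b = 664232$ ($b = \left(628 + 4\right) 1051 = 632 \cdot 1051 = 664232$)
$\sqrt{a + b} = \sqrt{3760474 + 664232} = \sqrt{4424706} = 9 \sqrt{54626}$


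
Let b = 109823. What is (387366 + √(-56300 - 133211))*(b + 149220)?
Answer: 100344450738 + 259043*I*√189511 ≈ 1.0034e+11 + 1.1277e+8*I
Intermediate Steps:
(387366 + √(-56300 - 133211))*(b + 149220) = (387366 + √(-56300 - 133211))*(109823 + 149220) = (387366 + √(-189511))*259043 = (387366 + I*√189511)*259043 = 100344450738 + 259043*I*√189511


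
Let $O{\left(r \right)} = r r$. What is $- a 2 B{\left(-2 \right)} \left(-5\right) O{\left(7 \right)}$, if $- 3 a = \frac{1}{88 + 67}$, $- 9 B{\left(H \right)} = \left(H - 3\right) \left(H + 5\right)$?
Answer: $- \frac{490}{279} \approx -1.7563$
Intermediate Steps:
$O{\left(r \right)} = r^{2}$
$B{\left(H \right)} = - \frac{\left(-3 + H\right) \left(5 + H\right)}{9}$ ($B{\left(H \right)} = - \frac{\left(H - 3\right) \left(H + 5\right)}{9} = - \frac{\left(-3 + H\right) \left(5 + H\right)}{9}$)
$a = - \frac{1}{465}$ ($a = - \frac{1}{3 \left(88 + 67\right)} = - \frac{1}{3 \cdot 155} = \left(- \frac{1}{3}\right) \frac{1}{155} = - \frac{1}{465} \approx -0.0021505$)
$- a 2 B{\left(-2 \right)} \left(-5\right) O{\left(7 \right)} = \left(-1\right) \left(- \frac{1}{465}\right) 2 \left(\frac{5}{3} - - \frac{4}{9} - \frac{\left(-2\right)^{2}}{9}\right) \left(-5\right) 7^{2} = \frac{2 \left(\frac{5}{3} + \frac{4}{9} - \frac{4}{9}\right) \left(-5\right)}{465} \cdot 49 = \frac{2 \cdot \frac{5}{3} \left(-5\right)}{465} \cdot 49 = \frac{\frac{10}{3} \left(-5\right)}{465} \cdot 49 = \frac{1}{465} \left(- \frac{50}{3}\right) 49 = \left(- \frac{10}{279}\right) 49 = - \frac{490}{279}$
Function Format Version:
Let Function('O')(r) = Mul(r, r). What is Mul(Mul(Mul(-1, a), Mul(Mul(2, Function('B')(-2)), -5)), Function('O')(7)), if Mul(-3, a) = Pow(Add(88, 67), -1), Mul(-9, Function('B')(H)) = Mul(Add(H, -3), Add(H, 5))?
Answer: Rational(-490, 279) ≈ -1.7563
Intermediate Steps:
Function('O')(r) = Pow(r, 2)
Function('B')(H) = Mul(Rational(-1, 9), Add(-3, H), Add(5, H)) (Function('B')(H) = Mul(Rational(-1, 9), Mul(Add(H, -3), Add(H, 5))) = Mul(Rational(-1, 9), Mul(Add(-3, H), Add(5, H))) = Mul(Rational(-1, 9), Add(-3, H), Add(5, H)))
a = Rational(-1, 465) (a = Mul(Rational(-1, 3), Pow(Add(88, 67), -1)) = Mul(Rational(-1, 3), Pow(155, -1)) = Mul(Rational(-1, 3), Rational(1, 155)) = Rational(-1, 465) ≈ -0.0021505)
Mul(Mul(Mul(-1, a), Mul(Mul(2, Function('B')(-2)), -5)), Function('O')(7)) = Mul(Mul(Mul(-1, Rational(-1, 465)), Mul(Mul(2, Add(Rational(5, 3), Mul(Rational(-2, 9), -2), Mul(Rational(-1, 9), Pow(-2, 2)))), -5)), Pow(7, 2)) = Mul(Mul(Rational(1, 465), Mul(Mul(2, Add(Rational(5, 3), Rational(4, 9), Mul(Rational(-1, 9), 4))), -5)), 49) = Mul(Mul(Rational(1, 465), Mul(Mul(2, Add(Rational(5, 3), Rational(4, 9), Rational(-4, 9))), -5)), 49) = Mul(Mul(Rational(1, 465), Mul(Mul(2, Rational(5, 3)), -5)), 49) = Mul(Mul(Rational(1, 465), Mul(Rational(10, 3), -5)), 49) = Mul(Mul(Rational(1, 465), Rational(-50, 3)), 49) = Mul(Rational(-10, 279), 49) = Rational(-490, 279)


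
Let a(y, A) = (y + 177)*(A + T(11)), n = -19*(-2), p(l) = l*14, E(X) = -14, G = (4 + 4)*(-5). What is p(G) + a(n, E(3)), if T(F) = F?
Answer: -1205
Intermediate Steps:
G = -40 (G = 8*(-5) = -40)
p(l) = 14*l
n = 38
a(y, A) = (11 + A)*(177 + y) (a(y, A) = (y + 177)*(A + 11) = (177 + y)*(11 + A) = (11 + A)*(177 + y))
p(G) + a(n, E(3)) = 14*(-40) + (1947 + 11*38 + 177*(-14) - 14*38) = -560 + (1947 + 418 - 2478 - 532) = -560 - 645 = -1205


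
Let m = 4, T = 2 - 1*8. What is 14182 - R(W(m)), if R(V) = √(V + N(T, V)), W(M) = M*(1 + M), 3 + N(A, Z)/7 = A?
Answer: 14182 - I*√43 ≈ 14182.0 - 6.5574*I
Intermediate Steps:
T = -6 (T = 2 - 8 = -6)
N(A, Z) = -21 + 7*A
R(V) = √(-63 + V) (R(V) = √(V + (-21 + 7*(-6))) = √(V + (-21 - 42)) = √(V - 63) = √(-63 + V))
14182 - R(W(m)) = 14182 - √(-63 + 4*(1 + 4)) = 14182 - √(-63 + 4*5) = 14182 - √(-63 + 20) = 14182 - √(-43) = 14182 - I*√43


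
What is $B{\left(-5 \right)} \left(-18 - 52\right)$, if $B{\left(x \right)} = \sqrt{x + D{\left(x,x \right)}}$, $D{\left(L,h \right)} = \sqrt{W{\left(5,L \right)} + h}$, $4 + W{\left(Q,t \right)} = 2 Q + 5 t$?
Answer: $- 70 \sqrt{-5 + 2 i \sqrt{6}} \approx -70.0 - 171.46 i$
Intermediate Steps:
$W{\left(Q,t \right)} = -4 + 2 Q + 5 t$ ($W{\left(Q,t \right)} = -4 + \left(2 Q + 5 t\right) = -4 + 2 Q + 5 t$)
$D{\left(L,h \right)} = \sqrt{6 + h + 5 L}$ ($D{\left(L,h \right)} = \sqrt{\left(-4 + 2 \cdot 5 + 5 L\right) + h} = \sqrt{\left(-4 + 10 + 5 L\right) + h} = \sqrt{\left(6 + 5 L\right) + h} = \sqrt{6 + h + 5 L}$)
$B{\left(x \right)} = \sqrt{x + \sqrt{6 + 6 x}}$ ($B{\left(x \right)} = \sqrt{x + \sqrt{6 + x + 5 x}} = \sqrt{x + \sqrt{6 + 6 x}}$)
$B{\left(-5 \right)} \left(-18 - 52\right) = \sqrt{-5 + \sqrt{6} \sqrt{1 - 5}} \left(-18 - 52\right) = \sqrt{-5 + \sqrt{6} \sqrt{-4}} \left(-70\right) = \sqrt{-5 + \sqrt{6} \cdot 2 i} \left(-70\right) = \sqrt{-5 + 2 i \sqrt{6}} \left(-70\right) = - 70 \sqrt{-5 + 2 i \sqrt{6}}$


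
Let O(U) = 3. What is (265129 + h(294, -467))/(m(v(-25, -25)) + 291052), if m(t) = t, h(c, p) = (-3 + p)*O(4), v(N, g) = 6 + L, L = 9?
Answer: 6133/6769 ≈ 0.90604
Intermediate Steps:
v(N, g) = 15 (v(N, g) = 6 + 9 = 15)
h(c, p) = -9 + 3*p (h(c, p) = (-3 + p)*3 = -9 + 3*p)
(265129 + h(294, -467))/(m(v(-25, -25)) + 291052) = (265129 + (-9 + 3*(-467)))/(15 + 291052) = (265129 + (-9 - 1401))/291067 = (265129 - 1410)*(1/291067) = 263719*(1/291067) = 6133/6769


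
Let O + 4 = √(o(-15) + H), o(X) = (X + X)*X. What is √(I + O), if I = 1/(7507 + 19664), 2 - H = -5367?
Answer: √(-328113977 + 1886672727*√11)/9057 ≈ 8.5019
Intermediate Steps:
H = 5369 (H = 2 - 1*(-5367) = 2 + 5367 = 5369)
o(X) = 2*X² (o(X) = (2*X)*X = 2*X²)
I = 1/27171 ≈ 3.6804e-5
O = -4 + 23*√11 (O = -4 + √(2*(-15)² + 5369) = -4 + √(2*225 + 5369) = -4 + √(450 + 5369) = -4 + √5819 = -4 + 23*√11 ≈ 72.282)
√(I + O) = √(1/27171 + (-4 + 23*√11)) = √(-108683/27171 + 23*√11)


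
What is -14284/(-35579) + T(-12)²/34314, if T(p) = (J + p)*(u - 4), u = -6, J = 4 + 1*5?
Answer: 87027046/203476301 ≈ 0.42770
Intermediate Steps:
J = 9 (J = 4 + 5 = 9)
T(p) = -90 - 10*p (T(p) = (9 + p)*(-6 - 4) = (9 + p)*(-10) = -90 - 10*p)
-14284/(-35579) + T(-12)²/34314 = -14284/(-35579) + (-90 - 10*(-12))²/34314 = -14284*(-1/35579) + (-90 + 120)²*(1/34314) = 14284/35579 + 30²*(1/34314) = 14284/35579 + 900*(1/34314) = 14284/35579 + 150/5719 = 87027046/203476301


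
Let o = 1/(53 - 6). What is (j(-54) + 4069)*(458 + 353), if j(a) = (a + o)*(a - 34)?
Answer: 336158689/47 ≈ 7.1523e+6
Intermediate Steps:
o = 1/47 ≈ 0.021277
j(a) = (-34 + a)*(1/47 + a) (j(a) = (a + 1/47)*(a - 34) = (1/47 + a)*(-34 + a) = (-34 + a)*(1/47 + a))
(j(-54) + 4069)*(458 + 353) = ((-34/47 + (-54)² - 1597/47*(-54)) + 4069)*(458 + 353) = ((-34/47 + 2916 + 86238/47) + 4069)*811 = (223256/47 + 4069)*811 = (414499/47)*811 = 336158689/47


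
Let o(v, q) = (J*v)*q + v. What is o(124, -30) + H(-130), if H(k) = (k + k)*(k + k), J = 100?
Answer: -304276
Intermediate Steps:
o(v, q) = v + 100*q*v (o(v, q) = (100*v)*q + v = 100*q*v + v = v + 100*q*v)
H(k) = 4*k**2 (H(k) = (2*k)*(2*k) = 4*k**2)
o(124, -30) + H(-130) = 124*(1 + 100*(-30)) + 4*(-130)**2 = 124*(1 - 3000) + 4*16900 = 124*(-2999) + 67600 = -371876 + 67600 = -304276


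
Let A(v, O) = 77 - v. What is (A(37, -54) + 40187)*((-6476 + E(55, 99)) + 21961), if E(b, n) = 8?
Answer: 623236911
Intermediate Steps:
(A(37, -54) + 40187)*((-6476 + E(55, 99)) + 21961) = ((77 - 1*37) + 40187)*((-6476 + 8) + 21961) = ((77 - 37) + 40187)*(-6468 + 21961) = (40 + 40187)*15493 = 40227*15493 = 623236911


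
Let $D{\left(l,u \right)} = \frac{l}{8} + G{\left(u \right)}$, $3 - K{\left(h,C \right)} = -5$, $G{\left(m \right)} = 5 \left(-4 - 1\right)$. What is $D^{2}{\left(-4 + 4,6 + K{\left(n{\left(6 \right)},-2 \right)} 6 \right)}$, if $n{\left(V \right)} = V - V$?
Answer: $625$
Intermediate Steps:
$G{\left(m \right)} = -25$ ($G{\left(m \right)} = 5 \left(-5\right) = -25$)
$n{\left(V \right)} = 0$
$K{\left(h,C \right)} = 8$ ($K{\left(h,C \right)} = 3 - -5 = 3 + 5 = 8$)
$D{\left(l,u \right)} = -25 + \frac{l}{8}$ ($D{\left(l,u \right)} = \frac{l}{8} - 25 = -25 + \frac{l}{8}$)
$D^{2}{\left(-4 + 4,6 + K{\left(n{\left(6 \right)},-2 \right)} 6 \right)} = \left(-25 + \frac{-4 + 4}{8}\right)^{2} = \left(-25 + \frac{1}{8} \cdot 0\right)^{2} = \left(-25 + 0\right)^{2} = \left(-25\right)^{2} = 625$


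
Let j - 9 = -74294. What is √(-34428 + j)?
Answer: I*√108713 ≈ 329.72*I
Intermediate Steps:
j = -74285 (j = 9 - 74294 = -74285)
√(-34428 + j) = √(-34428 - 74285) = √(-108713) = I*√108713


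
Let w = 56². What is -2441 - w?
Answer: -5577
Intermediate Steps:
w = 3136
-2441 - w = -2441 - 1*3136 = -2441 - 3136 = -5577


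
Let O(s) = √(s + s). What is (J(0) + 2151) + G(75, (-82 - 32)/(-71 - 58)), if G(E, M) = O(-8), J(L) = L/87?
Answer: 2151 + 4*I ≈ 2151.0 + 4.0*I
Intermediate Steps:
J(L) = L/87 (J(L) = L*(1/87) = L/87)
O(s) = √2*√s (O(s) = √(2*s) = √2*√s)
G(E, M) = 4*I (G(E, M) = √2*√(-8) = √2*(2*I*√2) = 4*I)
(J(0) + 2151) + G(75, (-82 - 32)/(-71 - 58)) = ((1/87)*0 + 2151) + 4*I = (0 + 2151) + 4*I = 2151 + 4*I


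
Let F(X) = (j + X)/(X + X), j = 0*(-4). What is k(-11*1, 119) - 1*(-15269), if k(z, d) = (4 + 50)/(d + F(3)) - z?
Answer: 3652028/239 ≈ 15280.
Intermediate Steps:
j = 0
F(X) = 1/2 (F(X) = (0 + X)/(X + X) = X/((2*X)) = X*(1/(2*X)) = 1/2)
k(z, d) = -z + 54/(1/2 + d) (k(z, d) = (4 + 50)/(d + 1/2) - z = 54/(1/2 + d) - z = -z + 54/(1/2 + d))
k(-11*1, 119) - 1*(-15269) = (108 - (-11) - 2*119*(-11*1))/(1 + 2*119) - 1*(-15269) = (108 - 1*(-11) - 2*119*(-11))/(1 + 238) + 15269 = (108 + 11 + 2618)/239 + 15269 = (1/239)*2737 + 15269 = 2737/239 + 15269 = 3652028/239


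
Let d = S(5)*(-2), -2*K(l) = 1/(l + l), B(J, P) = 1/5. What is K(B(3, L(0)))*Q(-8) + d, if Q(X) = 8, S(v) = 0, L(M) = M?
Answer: -10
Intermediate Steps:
B(J, P) = ⅕
K(l) = -1/(4*l) (K(l) = -1/(2*(l + l)) = -1/(2*l)/2 = -1/(4*l))
d = 0 (d = 0*(-2) = 0)
K(B(3, L(0)))*Q(-8) + d = -1/(4*⅕)*8 + 0 = -¼*5*8 + 0 = -5/4*8 + 0 = -10 + 0 = -10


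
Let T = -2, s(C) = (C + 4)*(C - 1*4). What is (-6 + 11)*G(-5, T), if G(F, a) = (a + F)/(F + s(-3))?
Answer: 35/12 ≈ 2.9167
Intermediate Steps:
s(C) = (-4 + C)*(4 + C) (s(C) = (4 + C)*(C - 4) = (4 + C)*(-4 + C) = (-4 + C)*(4 + C))
G(F, a) = (F + a)/(-7 + F) (G(F, a) = (a + F)/(F + (-16 + (-3)²)) = (F + a)/(F + (-16 + 9)) = (F + a)/(F - 7) = (F + a)/(-7 + F))
(-6 + 11)*G(-5, T) = (-6 + 11)*((-5 - 2)/(-7 - 5)) = 5*(-7/(-12)) = 5*(-1/12*(-7)) = 5*(7/12) = 35/12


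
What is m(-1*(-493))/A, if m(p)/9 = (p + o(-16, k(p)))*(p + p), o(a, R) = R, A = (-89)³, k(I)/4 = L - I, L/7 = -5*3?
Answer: 16851726/704969 ≈ 23.904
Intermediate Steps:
L = -105 (L = 7*(-5*3) = 7*(-15) = -105)
k(I) = -420 - 4*I (k(I) = 4*(-105 - I) = -420 - 4*I)
A = -704969
m(p) = 18*p*(-420 - 3*p) (m(p) = 9*((p + (-420 - 4*p))*(p + p)) = 9*((-420 - 3*p)*(2*p)) = 9*(2*p*(-420 - 3*p)) = 18*p*(-420 - 3*p))
m(-1*(-493))/A = -54*(-1*(-493))*(140 - 1*(-493))/(-704969) = -54*493*(140 + 493)*(-1/704969) = -54*493*633*(-1/704969) = -16851726*(-1/704969) = 16851726/704969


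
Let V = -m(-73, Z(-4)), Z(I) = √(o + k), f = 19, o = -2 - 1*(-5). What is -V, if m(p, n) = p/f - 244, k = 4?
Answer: -4709/19 ≈ -247.84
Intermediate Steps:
o = 3 (o = -2 + 5 = 3)
Z(I) = √7 (Z(I) = √(3 + 4) = √7)
m(p, n) = -244 + p/19 (m(p, n) = p/19 - 244 = -244 + p/19)
V = 4709/19 (V = -(-244 + (1/19)*(-73)) = -(-244 - 73/19) = -1*(-4709/19) = 4709/19 ≈ 247.84)
-V = -1*4709/19 = -4709/19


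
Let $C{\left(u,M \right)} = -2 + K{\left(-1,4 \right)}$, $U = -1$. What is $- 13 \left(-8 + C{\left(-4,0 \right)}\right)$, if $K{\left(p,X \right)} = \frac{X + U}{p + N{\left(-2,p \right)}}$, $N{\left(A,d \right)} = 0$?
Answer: $169$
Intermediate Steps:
$K{\left(p,X \right)} = \frac{-1 + X}{p}$ ($K{\left(p,X \right)} = \frac{X - 1}{p + 0} = \frac{-1 + X}{p}$)
$C{\left(u,M \right)} = -5$ ($C{\left(u,M \right)} = -2 + \frac{-1 + 4}{-1} = -2 - 3 = -5$)
$- 13 \left(-8 + C{\left(-4,0 \right)}\right) = - 13 \left(-8 - 5\right) = \left(-13\right) \left(-13\right) = 169$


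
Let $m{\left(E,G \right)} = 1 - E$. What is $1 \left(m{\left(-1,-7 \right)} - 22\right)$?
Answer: $-20$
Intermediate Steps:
$1 \left(m{\left(-1,-7 \right)} - 22\right) = 1 \left(\left(1 - -1\right) - 22\right) = 1 \left(\left(1 + 1\right) - 22\right) = 1 \left(2 - 22\right) = 1 \left(-20\right) = -20$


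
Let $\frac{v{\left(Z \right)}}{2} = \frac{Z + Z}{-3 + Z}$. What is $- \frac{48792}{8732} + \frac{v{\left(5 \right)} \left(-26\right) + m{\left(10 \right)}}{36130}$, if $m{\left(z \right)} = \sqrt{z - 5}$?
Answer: $- \frac{44128132}{7887179} + \frac{\sqrt{5}}{36130} \approx -5.5949$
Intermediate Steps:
$m{\left(z \right)} = \sqrt{-5 + z}$
$v{\left(Z \right)} = \frac{4 Z}{-3 + Z}$ ($v{\left(Z \right)} = 2 \frac{Z + Z}{-3 + Z} = 2 \frac{2 Z}{-3 + Z} = \frac{4 Z}{-3 + Z}$)
$- \frac{48792}{8732} + \frac{v{\left(5 \right)} \left(-26\right) + m{\left(10 \right)}}{36130} = - \frac{48792}{8732} + \frac{4 \cdot 5 \frac{1}{-3 + 5} \left(-26\right) + \sqrt{-5 + 10}}{36130} = \left(-48792\right) \frac{1}{8732} + \left(4 \cdot 5 \cdot \frac{1}{2} \left(-26\right) + \sqrt{5}\right) \frac{1}{36130} = - \frac{12198}{2183} + \left(4 \cdot 5 \cdot \frac{1}{2} \left(-26\right) + \sqrt{5}\right) \frac{1}{36130} = - \frac{12198}{2183} + \left(10 \left(-26\right) + \sqrt{5}\right) \frac{1}{36130} = - \frac{12198}{2183} + \left(-260 + \sqrt{5}\right) \frac{1}{36130} = - \frac{12198}{2183} - \left(\frac{26}{3613} - \frac{\sqrt{5}}{36130}\right) = - \frac{44128132}{7887179} + \frac{\sqrt{5}}{36130}$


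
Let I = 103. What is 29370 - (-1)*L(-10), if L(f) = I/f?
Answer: 293597/10 ≈ 29360.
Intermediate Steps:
L(f) = 103/f
29370 - (-1)*L(-10) = 29370 - (-1)*103/(-10) = 29370 - (-1)*103*(-⅒) = 29370 - (-1)*(-103)/10 = 29370 - 1*103/10 = 29370 - 103/10 = 293597/10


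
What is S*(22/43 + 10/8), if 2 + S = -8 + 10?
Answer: 0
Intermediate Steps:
S = 0 (S = -2 + (-8 + 10) = -2 + 2 = 0)
S*(22/43 + 10/8) = 0*(22/43 + 10/8) = 0*(22*(1/43) + 10*(⅛)) = 0*(22/43 + 5/4) = 0*(303/172) = 0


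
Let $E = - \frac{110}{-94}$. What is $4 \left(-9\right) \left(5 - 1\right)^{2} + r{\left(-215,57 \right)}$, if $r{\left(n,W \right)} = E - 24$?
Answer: $- \frac{28145}{47} \approx -598.83$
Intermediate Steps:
$E = \frac{55}{47}$ ($E = \left(-110\right) \left(- \frac{1}{94}\right) = \frac{55}{47} \approx 1.1702$)
$r{\left(n,W \right)} = - \frac{1073}{47}$ ($r{\left(n,W \right)} = \frac{55}{47} - 24 = - \frac{1073}{47}$)
$4 \left(-9\right) \left(5 - 1\right)^{2} + r{\left(-215,57 \right)} = 4 \left(-9\right) \left(5 - 1\right)^{2} - \frac{1073}{47} = - 36 \cdot 4^{2} - \frac{1073}{47} = \left(-36\right) 16 - \frac{1073}{47} = -576 - \frac{1073}{47} = - \frac{28145}{47}$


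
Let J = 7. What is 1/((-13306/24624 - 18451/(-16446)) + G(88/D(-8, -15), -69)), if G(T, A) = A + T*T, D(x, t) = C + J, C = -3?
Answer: 33747192/14024710259 ≈ 0.0024063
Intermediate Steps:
D(x, t) = 4 (D(x, t) = -3 + 7 = 4)
G(T, A) = A + T**2
1/((-13306/24624 - 18451/(-16446)) + G(88/D(-8, -15), -69)) = 1/((-13306/24624 - 18451/(-16446)) + (-69 + (88/4)**2)) = 1/((-13306*1/24624 - 18451*(-1/16446)) + (-69 + (88*(1/4))**2)) = 1/((-6653/12312 + 18451/16446) + (-69 + 22**2)) = 1/(19625579/33747192 + (-69 + 484)) = 1/(19625579/33747192 + 415) = 1/(14024710259/33747192) = 33747192/14024710259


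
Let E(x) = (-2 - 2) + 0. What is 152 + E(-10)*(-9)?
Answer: 188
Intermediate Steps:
E(x) = -4 (E(x) = -4 + 0 = -4)
152 + E(-10)*(-9) = 152 - 4*(-9) = 152 + 36 = 188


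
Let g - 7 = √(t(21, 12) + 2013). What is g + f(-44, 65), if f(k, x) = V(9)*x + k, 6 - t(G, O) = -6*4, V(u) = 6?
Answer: 353 + 3*√227 ≈ 398.20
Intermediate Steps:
t(G, O) = 30 (t(G, O) = 6 - (-6)*4 = 6 - 1*(-24) = 6 + 24 = 30)
f(k, x) = k + 6*x (f(k, x) = 6*x + k = k + 6*x)
g = 7 + 3*√227 (g = 7 + √(30 + 2013) = 7 + √2043 = 7 + 3*√227 ≈ 52.200)
g + f(-44, 65) = (7 + 3*√227) + (-44 + 6*65) = (7 + 3*√227) + (-44 + 390) = (7 + 3*√227) + 346 = 353 + 3*√227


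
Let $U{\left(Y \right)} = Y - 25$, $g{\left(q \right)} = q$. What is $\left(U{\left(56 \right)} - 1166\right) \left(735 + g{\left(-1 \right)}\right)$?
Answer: $-833090$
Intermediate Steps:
$U{\left(Y \right)} = -25 + Y$ ($U{\left(Y \right)} = Y - 25 = -25 + Y$)
$\left(U{\left(56 \right)} - 1166\right) \left(735 + g{\left(-1 \right)}\right) = \left(\left(-25 + 56\right) - 1166\right) \left(735 - 1\right) = \left(31 - 1166\right) 734 = \left(-1135\right) 734 = -833090$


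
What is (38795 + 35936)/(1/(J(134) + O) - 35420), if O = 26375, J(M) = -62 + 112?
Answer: -1974766675/935973499 ≈ -2.1099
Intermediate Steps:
J(M) = 50
(38795 + 35936)/(1/(J(134) + O) - 35420) = (38795 + 35936)/(1/(50 + 26375) - 35420) = 74731/(1/26425 - 35420) = 74731/(-935973499/26425) = 74731*(-26425/935973499) = -1974766675/935973499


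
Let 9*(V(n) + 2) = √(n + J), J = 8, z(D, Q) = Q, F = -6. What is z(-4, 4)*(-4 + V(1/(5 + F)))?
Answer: -24 + 4*√7/9 ≈ -22.824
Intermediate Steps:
V(n) = -2 + √(8 + n)/9 (V(n) = -2 + √(n + 8)/9 = -2 + √(8 + n)/9)
z(-4, 4)*(-4 + V(1/(5 + F))) = 4*(-4 + (-2 + √(8 + 1/(5 - 6))/9)) = 4*(-4 + (-2 + √(8 + 1/(-1))/9)) = 4*(-4 + (-2 + √(8 - 1)/9)) = 4*(-4 + (-2 + √7/9)) = 4*(-6 + √7/9) = -24 + 4*√7/9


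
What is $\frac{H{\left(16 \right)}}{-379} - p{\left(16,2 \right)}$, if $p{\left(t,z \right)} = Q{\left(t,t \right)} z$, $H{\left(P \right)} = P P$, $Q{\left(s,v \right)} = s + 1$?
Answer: $- \frac{13142}{379} \approx -34.675$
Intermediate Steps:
$Q{\left(s,v \right)} = 1 + s$
$H{\left(P \right)} = P^{2}$
$p{\left(t,z \right)} = z \left(1 + t\right)$ ($p{\left(t,z \right)} = \left(1 + t\right) z = z \left(1 + t\right)$)
$\frac{H{\left(16 \right)}}{-379} - p{\left(16,2 \right)} = \frac{16^{2}}{-379} - 2 \left(1 + 16\right) = 256 \left(- \frac{1}{379}\right) - 2 \cdot 17 = - \frac{256}{379} - 34 = - \frac{13142}{379}$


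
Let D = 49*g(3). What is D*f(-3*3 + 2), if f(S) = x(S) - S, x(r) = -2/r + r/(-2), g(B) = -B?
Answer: -3171/2 ≈ -1585.5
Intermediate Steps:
x(r) = -2/r - r/2 (x(r) = -2/r + r*(-1/2) = -2/r - r/2)
f(S) = -2/S - 3*S/2 (f(S) = (-2/S - S/2) - S = -2/S - 3*S/2)
D = -147 (D = 49*(-1*3) = 49*(-3) = -147)
D*f(-3*3 + 2) = -147*(-2/(-3*3 + 2) - 3*(-3*3 + 2)/2) = -147*(-2/(-9 + 2) - 3*(-9 + 2)/2) = -147*(-2/(-7) - 3/2*(-7)) = -147*(-2*(-1/7) + 21/2) = -147*(2/7 + 21/2) = -147*151/14 = -3171/2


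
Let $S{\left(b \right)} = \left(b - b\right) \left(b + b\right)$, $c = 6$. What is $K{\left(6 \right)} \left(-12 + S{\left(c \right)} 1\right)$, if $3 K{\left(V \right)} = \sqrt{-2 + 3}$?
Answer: $-4$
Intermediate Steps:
$K{\left(V \right)} = \frac{1}{3}$ ($K{\left(V \right)} = \frac{\sqrt{-2 + 3}}{3} = \frac{\sqrt{1}}{3} = \frac{1}{3} \cdot 1 = \frac{1}{3}$)
$S{\left(b \right)} = 0$ ($S{\left(b \right)} = 0 \cdot 2 b = 0$)
$K{\left(6 \right)} \left(-12 + S{\left(c \right)} 1\right) = \frac{-12 + 0 \cdot 1}{3} = \frac{-12 + 0}{3} = \frac{1}{3} \left(-12\right) = -4$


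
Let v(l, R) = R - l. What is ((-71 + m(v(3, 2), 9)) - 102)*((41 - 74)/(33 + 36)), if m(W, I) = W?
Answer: 1914/23 ≈ 83.217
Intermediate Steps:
((-71 + m(v(3, 2), 9)) - 102)*((41 - 74)/(33 + 36)) = ((-71 + (2 - 1*3)) - 102)*((41 - 74)/(33 + 36)) = ((-71 + (2 - 3)) - 102)*(-33/69) = ((-71 - 1) - 102)*(-33*1/69) = (-72 - 102)*(-11/23) = -174*(-11/23) = 1914/23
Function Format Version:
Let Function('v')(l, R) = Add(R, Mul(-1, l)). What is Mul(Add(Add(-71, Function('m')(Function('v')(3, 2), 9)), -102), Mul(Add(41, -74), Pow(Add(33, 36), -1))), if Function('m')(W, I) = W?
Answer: Rational(1914, 23) ≈ 83.217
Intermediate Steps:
Mul(Add(Add(-71, Function('m')(Function('v')(3, 2), 9)), -102), Mul(Add(41, -74), Pow(Add(33, 36), -1))) = Mul(Add(Add(-71, Add(2, Mul(-1, 3))), -102), Mul(Add(41, -74), Pow(Add(33, 36), -1))) = Mul(Add(Add(-71, Add(2, -3)), -102), Mul(-33, Pow(69, -1))) = Mul(Add(Add(-71, -1), -102), Mul(-33, Rational(1, 69))) = Mul(Add(-72, -102), Rational(-11, 23)) = Mul(-174, Rational(-11, 23)) = Rational(1914, 23)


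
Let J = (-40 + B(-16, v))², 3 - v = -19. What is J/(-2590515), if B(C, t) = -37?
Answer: -5929/2590515 ≈ -0.0022887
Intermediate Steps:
v = 22 (v = 3 - 1*(-19) = 3 + 19 = 22)
J = 5929 (J = (-40 - 37)² = (-77)² = 5929)
J/(-2590515) = 5929/(-2590515) = 5929*(-1/2590515) = -5929/2590515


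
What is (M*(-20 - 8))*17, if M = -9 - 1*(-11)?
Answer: -952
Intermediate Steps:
M = 2 (M = -9 + 11 = 2)
(M*(-20 - 8))*17 = (2*(-20 - 8))*17 = (2*(-28))*17 = -56*17 = -952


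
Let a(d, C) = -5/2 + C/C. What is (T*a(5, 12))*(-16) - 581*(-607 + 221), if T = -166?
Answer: 220282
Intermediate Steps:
a(d, C) = -3/2 (a(d, C) = -5*1/2 + 1 = -5/2 + 1 = -3/2)
(T*a(5, 12))*(-16) - 581*(-607 + 221) = -166*(-3/2)*(-16) - 581*(-607 + 221) = 249*(-16) - 581*(-386) = -3984 + 224266 = 220282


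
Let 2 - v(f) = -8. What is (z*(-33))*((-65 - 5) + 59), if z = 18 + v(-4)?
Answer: 10164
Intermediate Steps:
v(f) = 10 (v(f) = 2 - 1*(-8) = 2 + 8 = 10)
z = 28 (z = 18 + 10 = 28)
(z*(-33))*((-65 - 5) + 59) = (28*(-33))*((-65 - 5) + 59) = -924*(-70 + 59) = -924*(-11) = 10164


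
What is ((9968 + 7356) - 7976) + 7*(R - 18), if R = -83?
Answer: 8641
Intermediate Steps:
((9968 + 7356) - 7976) + 7*(R - 18) = ((9968 + 7356) - 7976) + 7*(-83 - 18) = (17324 - 7976) + 7*(-101) = 9348 - 707 = 8641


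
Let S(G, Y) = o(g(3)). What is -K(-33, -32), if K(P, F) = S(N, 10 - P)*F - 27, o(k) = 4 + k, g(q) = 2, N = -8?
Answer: 219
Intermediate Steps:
S(G, Y) = 6 (S(G, Y) = 4 + 2 = 6)
K(P, F) = -27 + 6*F (K(P, F) = 6*F - 27 = -27 + 6*F)
-K(-33, -32) = -(-27 + 6*(-32)) = -(-27 - 192) = -1*(-219) = 219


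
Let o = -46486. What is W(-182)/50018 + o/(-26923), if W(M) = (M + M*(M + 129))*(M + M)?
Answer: -45210899130/673317307 ≈ -67.146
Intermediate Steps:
W(M) = 2*M*(M + M*(129 + M)) (W(M) = (M + M*(129 + M))*(2*M) = 2*M*(M + M*(129 + M)))
W(-182)/50018 + o/(-26923) = (2*(-182)²*(130 - 182))/50018 - 46486/(-26923) = (2*33124*(-52))*(1/50018) - 46486*(-1/26923) = -3444896*1/50018 + 46486/26923 = -1722448/25009 + 46486/26923 = -45210899130/673317307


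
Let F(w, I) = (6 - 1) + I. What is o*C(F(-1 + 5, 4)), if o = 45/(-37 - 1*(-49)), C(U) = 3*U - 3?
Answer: 90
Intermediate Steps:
F(w, I) = 5 + I
C(U) = -3 + 3*U
o = 15/4 (o = 45/(-37 + 49) = 45/12 = 45*(1/12) = 15/4 ≈ 3.7500)
o*C(F(-1 + 5, 4)) = 15*(-3 + 3*(5 + 4))/4 = 15*(-3 + 3*9)/4 = 15*(-3 + 27)/4 = (15/4)*24 = 90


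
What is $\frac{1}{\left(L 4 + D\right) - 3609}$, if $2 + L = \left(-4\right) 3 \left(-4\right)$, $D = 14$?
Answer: $- \frac{1}{3411} \approx -0.00029317$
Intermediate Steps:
$L = 46$ ($L = -2 + \left(-4\right) 3 \left(-4\right) = -2 - -48 = -2 + 48 = 46$)
$\frac{1}{\left(L 4 + D\right) - 3609} = \frac{1}{\left(46 \cdot 4 + 14\right) - 3609} = \frac{1}{\left(184 + 14\right) - 3609} = \frac{1}{198 - 3609} = \frac{1}{-3411} = - \frac{1}{3411}$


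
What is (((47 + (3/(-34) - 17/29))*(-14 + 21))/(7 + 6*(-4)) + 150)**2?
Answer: 4816097982721/280964644 ≈ 17141.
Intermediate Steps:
(((47 + (3/(-34) - 17/29))*(-14 + 21))/(7 + 6*(-4)) + 150)**2 = (((47 + (3*(-1/34) - 17*1/29))*7)/(7 - 24) + 150)**2 = (((47 + (-3/34 - 17/29))*7)/(-17) + 150)**2 = (((47 - 665/986)*7)*(-1/17) + 150)**2 = (((45677/986)*7)*(-1/17) + 150)**2 = ((319739/986)*(-1/17) + 150)**2 = (-319739/16762 + 150)**2 = (2194561/16762)**2 = 4816097982721/280964644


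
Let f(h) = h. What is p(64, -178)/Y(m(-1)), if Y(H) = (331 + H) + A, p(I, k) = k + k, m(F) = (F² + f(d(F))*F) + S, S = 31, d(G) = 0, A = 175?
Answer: -178/269 ≈ -0.66171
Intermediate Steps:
m(F) = 31 + F² (m(F) = (F² + 0*F) + 31 = (F² + 0) + 31 = F² + 31 = 31 + F²)
p(I, k) = 2*k
Y(H) = 506 + H (Y(H) = (331 + H) + 175 = 506 + H)
p(64, -178)/Y(m(-1)) = (2*(-178))/(506 + (31 + (-1)²)) = -356/(506 + (31 + 1)) = -356/(506 + 32) = -356/538 = -356*1/538 = -178/269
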